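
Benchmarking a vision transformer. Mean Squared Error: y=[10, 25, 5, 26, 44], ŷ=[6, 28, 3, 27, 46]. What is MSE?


Squared errors: (10-6)²=16, (25-28)²=9, (5-3)²=4, (26-27)²=1, (44-46)²=4
Sum = 34
MSE = 34/5 = 34/5

34/5


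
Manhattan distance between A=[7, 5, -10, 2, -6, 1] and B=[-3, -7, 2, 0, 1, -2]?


d = |7+ 3| + |5+ 7| + |-10-2| + |2-0| + |-6-1| + |1+ 2|
  = 10 + 12 + 12 + 2 + 7 + 3
  = 46

46


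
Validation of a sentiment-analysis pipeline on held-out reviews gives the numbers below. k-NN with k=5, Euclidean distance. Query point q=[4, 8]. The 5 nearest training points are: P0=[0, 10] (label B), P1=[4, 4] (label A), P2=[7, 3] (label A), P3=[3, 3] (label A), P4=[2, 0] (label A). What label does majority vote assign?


d(q,P0) = 4.4721  (label B)
d(q,P1) = 4.0  (label A)
d(q,P2) = 5.831  (label A)
d(q,P3) = 5.099  (label A)
d(q,P4) = 8.2462  (label A)
Votes: A=4, B=1
Majority → A

A


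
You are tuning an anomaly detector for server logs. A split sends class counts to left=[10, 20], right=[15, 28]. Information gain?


Parent = [25, 48], H_parent = 0.9272
H_left = 0.9183 (n=30), H_right = 0.933 (n=43)
H_children = (30/73)·0.9183 + (43/73)·0.933 = 0.927
IG = 0.9272 - 0.927 = 0.0002

0.0002


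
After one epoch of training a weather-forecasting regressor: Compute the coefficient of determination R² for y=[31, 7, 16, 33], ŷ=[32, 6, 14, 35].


ȳ = 21.75
SS_res = Σ(y-ŷ)² = 10
SS_tot = Σ(y-ȳ)² = 462.75
R² = 1 - SS_res/SS_tot = 1 - 0.0216 = 0.9784

0.9784


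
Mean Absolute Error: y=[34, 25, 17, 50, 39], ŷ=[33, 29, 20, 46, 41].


Absolute errors: |34-33|=1, |25-29|=4, |17-20|=3, |50-46|=4, |39-41|=2
Sum = 14
MAE = 14/5 = 14/5

14/5


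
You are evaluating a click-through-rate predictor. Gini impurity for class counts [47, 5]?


Probabilities: [47/52, 5/52] ≈ [0.9038, 0.0962]
Σpᵢ² = (2209 + 25)/52² = 2234/2704
Gini = 1 - Σpᵢ² = 1 - 2234/2704 = 0.1738

0.1738


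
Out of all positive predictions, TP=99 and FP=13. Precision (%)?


Precision = TP/(TP+FP)
= 99/(99+13)
= 99/112 = 88.39%

88.39%


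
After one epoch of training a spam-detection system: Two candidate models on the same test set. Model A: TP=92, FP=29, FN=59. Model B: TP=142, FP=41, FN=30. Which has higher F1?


Model A: P=92/121=0.7603, R=92/151=0.6093, F1=2PR/(P+R)=2TP/(2TP+FP+FN)=184/272=0.6765
Model B: P=142/183=0.776, R=142/172=0.8256, F1=2PR/(P+R)=2TP/(2TP+FP+FN)=284/355=0.8
0.6765 < 0.8 → Model B

Model B


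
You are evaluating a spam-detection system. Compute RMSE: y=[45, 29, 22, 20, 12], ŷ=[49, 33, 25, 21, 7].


MSE = 67/5 = 13.4
RMSE = √(67/5) = 3.6606

3.6606


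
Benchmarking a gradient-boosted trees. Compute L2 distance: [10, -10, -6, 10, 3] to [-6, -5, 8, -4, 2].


d = √((10+ 6)² + (-10+ 5)² + (-6-8)² + (10+ 4)² + (3-2)²)
  = √(256 + 25 + 196 + 196 + 1)
  = √674 = 25.9615

25.9615


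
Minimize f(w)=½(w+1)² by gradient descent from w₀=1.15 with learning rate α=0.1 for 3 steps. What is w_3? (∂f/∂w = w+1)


step 1: grad = 1.15+1 = 2.15; w = 1.15 - 0.1·(2.15) = 0.935
step 2: grad = 0.935+1 = 1.935; w = 0.935 - 0.1·(1.935) = 0.7415
step 3: grad = 0.7415+1 = 1.7415; w = 0.7415 - 0.1·(1.7415) = 0.56735

0.56735


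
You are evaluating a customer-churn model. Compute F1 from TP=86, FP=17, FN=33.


Precision = 86/103 = 0.835
Recall = 86/119 = 0.7227
F1 = 2·P·R/(P+R) = 2·TP/(2·TP+FP+FN) = 172/(172+17+33) = 172/222 = 0.7748

0.7748


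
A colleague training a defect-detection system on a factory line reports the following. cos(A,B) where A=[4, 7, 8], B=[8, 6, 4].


A·B = 4·8 + 7·6 + 8·4 = 106
‖A‖ = √129 = 11.3578, ‖B‖ = √116 = 10.7703
cos = 106/(√129·√116) = 106/√14964 = 0.8665

0.8665


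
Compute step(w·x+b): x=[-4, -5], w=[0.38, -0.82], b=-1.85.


z = (-4)·(0.38) + (-5)·(-0.82) - 1.85
  = 0.73
step(z) = 1 (z≥0)

1


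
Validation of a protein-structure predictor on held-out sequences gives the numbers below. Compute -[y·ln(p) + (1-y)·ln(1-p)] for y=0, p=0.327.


BCE = -[y·ln(p) + (1-y)·ln(1-p)]
= -0 - 1·ln(1-0.327)
= -ln(0.673) = 0.396

0.396


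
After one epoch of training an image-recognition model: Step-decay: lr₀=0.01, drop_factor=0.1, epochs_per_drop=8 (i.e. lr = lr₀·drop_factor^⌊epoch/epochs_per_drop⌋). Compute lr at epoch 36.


n_drops = ⌊36/8⌋ = 4
lr = 0.01·0.1^4 = 0.01·0.0001 = 0.000001

0.000001


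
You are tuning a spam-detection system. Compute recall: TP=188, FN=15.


Recall = TP/(TP+FN)
= 188/(188+15)
= 188/203 = 92.61%

92.61%


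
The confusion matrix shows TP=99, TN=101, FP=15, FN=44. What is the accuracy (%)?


Accuracy = (TP+TN)/(TP+TN+FP+FN)
= (99+101)/(259)
= 200/259 = 77.22%

77.22%


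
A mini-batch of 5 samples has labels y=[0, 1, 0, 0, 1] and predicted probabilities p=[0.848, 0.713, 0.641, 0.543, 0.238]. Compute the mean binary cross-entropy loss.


L[0] = -ln(1-0.848) = -ln(0.152) = 1.8839
L[1] = -ln(0.713) = 0.3383
L[2] = -ln(1-0.641) = -ln(0.359) = 1.0244
L[3] = -ln(1-0.543) = -ln(0.457) = 0.7831
L[4] = -ln(0.238) = 1.4355
mean = (1.8839 + 0.3383 + 1.0244 + 0.7831 + 1.4355)/5 = 1.093

1.093


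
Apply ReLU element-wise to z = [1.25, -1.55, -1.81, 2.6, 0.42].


ReLU(1.25) = max(0, 1.25) = 1.25
ReLU(-1.55) = max(0, -1.55) = 0.0
ReLU(-1.81) = max(0, -1.81) = 0.0
ReLU(2.6) = max(0, 2.6) = 2.6
ReLU(0.42) = max(0, 0.42) = 0.42
result = [1.25, 0.0, 0.0, 2.6, 0.42]

[1.25, 0.0, 0.0, 2.6, 0.42]


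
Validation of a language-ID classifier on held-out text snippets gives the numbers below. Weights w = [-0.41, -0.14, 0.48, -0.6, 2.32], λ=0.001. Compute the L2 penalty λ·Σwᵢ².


‖w‖₂² = (-0.41)² + (-0.14)² + (0.48)² + (-0.6)² + (2.32)²
     = 0.1681 + 0.0196 + 0.2304 + 0.36 + 5.3824
     = 6.1605
λ·‖w‖₂² = 0.001·6.1605 = 0.006161

0.006161


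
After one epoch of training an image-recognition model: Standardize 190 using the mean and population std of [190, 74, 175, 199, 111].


μ = 149.8, σ = 48.832
z = (190 - 149.8)/48.832 = 0.8232

0.8232


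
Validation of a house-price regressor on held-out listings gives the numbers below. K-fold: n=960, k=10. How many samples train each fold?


Fold size = 960/10 = 96
Training per fold = 960 - 96 = 864

864


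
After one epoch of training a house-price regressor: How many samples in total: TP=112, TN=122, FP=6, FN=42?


Total = TP + TN + FP + FN
= 112 + 122 + 6 + 42
= 282
(Predicted positive: 118, predicted negative: 164)

282


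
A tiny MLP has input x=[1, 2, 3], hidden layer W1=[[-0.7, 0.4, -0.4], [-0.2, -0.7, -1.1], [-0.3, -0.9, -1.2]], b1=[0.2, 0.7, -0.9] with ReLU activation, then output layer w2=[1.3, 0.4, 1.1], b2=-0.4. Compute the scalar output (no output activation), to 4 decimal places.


z1[0] = (-0.7)·(1) + (0.4)·(2) + (-0.4)·(3) + 0.2 = -0.9
z1[1] = (-0.2)·(1) + (-0.7)·(2) + (-1.1)·(3) + 0.7 = -4.2
z1[2] = (-0.3)·(1) + (-0.9)·(2) + (-1.2)·(3) - 0.9 = -6.6
h = ReLU(z1) = [0.0, 0.0, 0.0]
output = (1.3)·(0.0) + (0.4)·(0.0) + (1.1)·(0.0) - 0.4 = -0.4

-0.4


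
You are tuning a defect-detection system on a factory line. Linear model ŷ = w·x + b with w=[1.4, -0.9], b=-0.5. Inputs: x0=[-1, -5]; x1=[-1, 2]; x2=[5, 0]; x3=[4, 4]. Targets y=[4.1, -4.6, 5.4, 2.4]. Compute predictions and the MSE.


ŷ0 = (1.4)·(-1) + (-0.9)·(-5) - 0.5 = 2.6
ŷ1 = (1.4)·(-1) + (-0.9)·(2) - 0.5 = -3.7
ŷ2 = (1.4)·(5) + (-0.9)·(0) - 0.5 = 6.5
ŷ3 = (1.4)·(4) + (-0.9)·(4) - 0.5 = 1.5
errors² = [2.25, 0.81, 1.21, 0.81]
MSE = 5.0800/4 = 1.27

1.27


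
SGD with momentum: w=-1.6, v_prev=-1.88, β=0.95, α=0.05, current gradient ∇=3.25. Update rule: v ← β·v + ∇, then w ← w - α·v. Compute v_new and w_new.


v_new = 0.95·-1.88 + 3.25 = -1.786 + 3.25 = 1.464
w_new = -1.6 - 0.05·1.464 = -1.6 - 0.0732 = -1.6732

v_new=1.464, w_new=-1.6732


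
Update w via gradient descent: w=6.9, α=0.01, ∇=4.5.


w_new = w - α·∇
= 6.9 - 0.01·4.5
= 6.9 - 0.045
= 6.855

6.855


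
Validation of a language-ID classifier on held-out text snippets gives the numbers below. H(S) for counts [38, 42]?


Probabilities: [38/80, 42/80] ≈ [0.475, 0.525]
H = -((38/80)·log₂(38/80) + (42/80)·log₂(42/80))
  = 0.9982 bits

0.9982 bits


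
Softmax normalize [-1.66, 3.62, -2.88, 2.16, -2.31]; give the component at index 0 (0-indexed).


Exponentials: e^-1.66=0.1901, e^3.62=37.3376, e^-2.88=0.0561, e^2.16=8.6711, e^-2.31=0.0993
Sum = 46.3542
Softmax = [0.0041, 0.8055, 0.0012, 0.1871, 0.0021]
p[0] = 0.1901/46.3542 = 0.0041

0.0041


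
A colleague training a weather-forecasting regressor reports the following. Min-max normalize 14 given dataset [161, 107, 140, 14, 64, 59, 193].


min=14, max=193
(14-14)/(193-14) = 0/179 = 0.0

0.0


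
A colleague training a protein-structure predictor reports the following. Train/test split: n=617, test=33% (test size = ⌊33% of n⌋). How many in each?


Test = ⌊617·33/100⌋ = 203
Train = 617 - 203 = 414

Train: 414, Test: 203


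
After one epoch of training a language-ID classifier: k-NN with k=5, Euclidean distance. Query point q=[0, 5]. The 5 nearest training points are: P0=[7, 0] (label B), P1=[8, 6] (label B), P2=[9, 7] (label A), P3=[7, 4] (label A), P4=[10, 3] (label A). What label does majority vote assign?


d(q,P0) = 8.6023  (label B)
d(q,P1) = 8.0623  (label B)
d(q,P2) = 9.2195  (label A)
d(q,P3) = 7.0711  (label A)
d(q,P4) = 10.198  (label A)
Votes: A=3, B=2
Majority → A

A


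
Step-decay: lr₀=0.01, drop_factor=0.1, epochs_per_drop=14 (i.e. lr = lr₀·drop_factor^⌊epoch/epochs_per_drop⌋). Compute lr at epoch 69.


n_drops = ⌊69/14⌋ = 4
lr = 0.01·0.1^4 = 0.01·0.0001 = 0.000001

0.000001


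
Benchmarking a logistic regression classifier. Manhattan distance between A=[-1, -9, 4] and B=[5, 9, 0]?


d = |-1-5| + |-9-9| + |4-0|
  = 6 + 18 + 4
  = 28

28


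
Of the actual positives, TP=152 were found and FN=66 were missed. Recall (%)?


Recall = TP/(TP+FN)
= 152/(152+66)
= 152/218 = 69.72%

69.72%


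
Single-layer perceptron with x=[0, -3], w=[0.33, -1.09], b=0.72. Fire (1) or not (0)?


z = (0)·(0.33) + (-3)·(-1.09) + 0.72
  = 3.99
step(z) = 1 (z≥0)

1


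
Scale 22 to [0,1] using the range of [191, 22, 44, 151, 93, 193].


min=22, max=193
(22-22)/(193-22) = 0/171 = 0.0

0.0


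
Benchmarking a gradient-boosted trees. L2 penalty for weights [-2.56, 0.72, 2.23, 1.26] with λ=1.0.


‖w‖₂² = (-2.56)² + (0.72)² + (2.23)² + (1.26)²
     = 6.5536 + 0.5184 + 4.9729 + 1.5876
     = 13.6325
λ·‖w‖₂² = 1.0·13.6325 = 13.6325

13.6325


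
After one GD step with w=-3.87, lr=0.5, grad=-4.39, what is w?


w_new = w - α·∇
= -3.87 - 0.5·-4.39
= -3.87 + 2.195
= -1.675

-1.675


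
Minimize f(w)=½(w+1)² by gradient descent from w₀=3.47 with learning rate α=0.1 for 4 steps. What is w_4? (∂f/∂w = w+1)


step 1: grad = 3.47+1 = 4.47; w = 3.47 - 0.1·(4.47) = 3.023
step 2: grad = 3.023+1 = 4.023; w = 3.023 - 0.1·(4.023) = 2.6207
step 3: grad = 2.6207+1 = 3.6207; w = 2.6207 - 0.1·(3.6207) = 2.25863
step 4: grad = 2.25863+1 = 3.25863; w = 2.25863 - 0.1·(3.25863) = 1.932767

1.932767


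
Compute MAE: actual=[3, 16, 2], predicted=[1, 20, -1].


Absolute errors: |3-1|=2, |16-20|=4, |2+ 1|=3
Sum = 9
MAE = 9/3 = 3

3


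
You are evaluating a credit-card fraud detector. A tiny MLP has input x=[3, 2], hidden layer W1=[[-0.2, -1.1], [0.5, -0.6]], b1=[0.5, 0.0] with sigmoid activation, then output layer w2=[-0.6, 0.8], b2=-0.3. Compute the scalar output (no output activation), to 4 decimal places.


z1[0] = (-0.2)·(3) + (-1.1)·(2) + 0.5 = -2.3
z1[1] = (0.5)·(3) + (-0.6)·(2) + 0.0 = 0.3
h = sigmoid(z1) = [0.0911, 0.5744]
output = (-0.6)·(0.0911) + (0.8)·(0.5744) - 0.3 = 0.1049

0.1049


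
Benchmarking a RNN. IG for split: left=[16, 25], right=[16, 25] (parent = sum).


Parent = [32, 50], H_parent = 0.965
H_left = 0.965 (n=41), H_right = 0.965 (n=41)
H_children = (41/82)·0.965 + (41/82)·0.965 = 0.965
IG = 0.965 - 0.965 = 0.0

0.0


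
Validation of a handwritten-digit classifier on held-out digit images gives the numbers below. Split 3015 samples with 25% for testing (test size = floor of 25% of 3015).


Test = ⌊3015·25/100⌋ = 753
Train = 3015 - 753 = 2262

Train: 2262, Test: 753


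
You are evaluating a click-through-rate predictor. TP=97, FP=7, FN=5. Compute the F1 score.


Precision = 97/104 = 0.9327
Recall = 97/102 = 0.951
F1 = 2·P·R/(P+R) = 2·TP/(2·TP+FP+FN) = 194/(194+7+5) = 194/206 = 0.9417

0.9417


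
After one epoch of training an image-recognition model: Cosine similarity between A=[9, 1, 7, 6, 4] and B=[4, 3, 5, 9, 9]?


A·B = 9·4 + 1·3 + 7·5 + 6·9 + 4·9 = 164
‖A‖ = √183 = 13.5277, ‖B‖ = √212 = 14.5602
cos = 164/(√183·√212) = 164/√38796 = 0.8326

0.8326


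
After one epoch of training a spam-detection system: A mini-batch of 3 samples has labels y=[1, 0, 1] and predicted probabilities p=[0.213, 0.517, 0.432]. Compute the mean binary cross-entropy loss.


L[0] = -ln(0.213) = 1.5465
L[1] = -ln(1-0.517) = -ln(0.483) = 0.7277
L[2] = -ln(0.432) = 0.8393
mean = (1.5465 + 0.7277 + 0.8393)/3 = 1.0378

1.0378


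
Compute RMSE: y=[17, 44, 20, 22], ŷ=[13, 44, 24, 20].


MSE = 36/4 = 9
RMSE = √(36/4) = 3.0

3.0


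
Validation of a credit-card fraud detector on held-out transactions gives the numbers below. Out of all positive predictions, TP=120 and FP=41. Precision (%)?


Precision = TP/(TP+FP)
= 120/(120+41)
= 120/161 = 74.53%

74.53%


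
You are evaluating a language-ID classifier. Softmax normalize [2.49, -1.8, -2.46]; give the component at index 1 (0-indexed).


Exponentials: e^2.49=12.0613, e^-1.8=0.1653, e^-2.46=0.0854
Sum = 12.312
Softmax = [0.9796, 0.0134, 0.0069]
p[1] = 0.1653/12.312 = 0.0134

0.0134


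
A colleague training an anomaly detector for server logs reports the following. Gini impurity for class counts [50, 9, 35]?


Probabilities: [50/94, 9/94, 35/94] ≈ [0.5319, 0.0957, 0.3723]
Σpᵢ² = (2500 + 81 + 1225)/94² = 3806/8836
Gini = 1 - Σpᵢ² = 1 - 3806/8836 = 0.5693

0.5693


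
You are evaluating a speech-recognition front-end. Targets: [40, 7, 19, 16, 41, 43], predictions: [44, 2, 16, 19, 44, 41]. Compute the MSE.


Squared errors: (40-44)²=16, (7-2)²=25, (19-16)²=9, (16-19)²=9, (41-44)²=9, (43-41)²=4
Sum = 72
MSE = 72/6 = 12

12


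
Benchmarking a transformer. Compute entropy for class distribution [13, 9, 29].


Probabilities: [13/51, 9/51, 29/51] ≈ [0.2549, 0.1765, 0.5686]
H = -((13/51)·log₂(13/51) + (9/51)·log₂(9/51) + (29/51)·log₂(29/51))
  = 1.4074 bits

1.4074 bits


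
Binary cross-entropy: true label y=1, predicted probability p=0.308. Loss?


BCE = -[y·ln(p) + (1-y)·ln(1-p)]
= -1·ln(0.308) - 0
= -ln(0.308) = 1.1777

1.1777


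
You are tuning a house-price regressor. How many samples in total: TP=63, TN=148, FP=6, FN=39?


Total = TP + TN + FP + FN
= 63 + 148 + 6 + 39
= 256
(Predicted positive: 69, predicted negative: 187)

256


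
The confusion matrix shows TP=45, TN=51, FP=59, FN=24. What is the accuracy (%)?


Accuracy = (TP+TN)/(TP+TN+FP+FN)
= (45+51)/(179)
= 96/179 = 53.63%

53.63%


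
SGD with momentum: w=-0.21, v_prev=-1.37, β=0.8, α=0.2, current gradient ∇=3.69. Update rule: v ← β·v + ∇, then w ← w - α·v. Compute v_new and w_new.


v_new = 0.8·-1.37 + 3.69 = -1.096 + 3.69 = 2.594
w_new = -0.21 - 0.2·2.594 = -0.21 - 0.5188 = -0.7288

v_new=2.594, w_new=-0.7288


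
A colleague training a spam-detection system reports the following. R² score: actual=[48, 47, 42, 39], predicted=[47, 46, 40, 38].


ȳ = 44
SS_res = Σ(y-ŷ)² = 7
SS_tot = Σ(y-ȳ)² = 54
R² = 1 - SS_res/SS_tot = 1 - 0.1296 = 0.8704

0.8704


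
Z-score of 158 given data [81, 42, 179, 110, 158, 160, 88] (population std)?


μ = 116.8571, σ = 46.5754
z = (158 - 116.8571)/46.5754 = 0.8834

0.8834


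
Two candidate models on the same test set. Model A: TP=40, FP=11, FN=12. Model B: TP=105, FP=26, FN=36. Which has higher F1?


Model A: P=40/51=0.7843, R=40/52=0.7692, F1=2PR/(P+R)=2TP/(2TP+FP+FN)=80/103=0.7767
Model B: P=105/131=0.8015, R=105/141=0.7447, F1=2PR/(P+R)=2TP/(2TP+FP+FN)=210/272=0.7721
0.7767 > 0.7721 → Model A

Model A


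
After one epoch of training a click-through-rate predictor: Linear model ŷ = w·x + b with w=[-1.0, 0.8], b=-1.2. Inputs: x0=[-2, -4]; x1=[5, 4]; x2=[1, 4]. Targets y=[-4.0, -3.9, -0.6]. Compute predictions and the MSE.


ŷ0 = (-1.0)·(-2) + (0.8)·(-4) - 1.2 = -2.4
ŷ1 = (-1.0)·(5) + (0.8)·(4) - 1.2 = -3.0
ŷ2 = (-1.0)·(1) + (0.8)·(4) - 1.2 = 1.0
errors² = [2.56, 0.81, 2.56]
MSE = 5.9300/3 = 1.9767

1.9767


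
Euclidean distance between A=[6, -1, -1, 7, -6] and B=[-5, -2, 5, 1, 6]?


d = √((6+ 5)² + (-1+ 2)² + (-1-5)² + (7-1)² + (-6-6)²)
  = √(121 + 1 + 36 + 36 + 144)
  = √338 = 18.3848

18.3848


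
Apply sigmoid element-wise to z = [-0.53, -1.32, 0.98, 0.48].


σ(-0.53) = 1/(1+e^0.53) = 0.3705
σ(-1.32) = 1/(1+e^1.32) = 0.2108
σ(0.98) = 1/(1+e^-0.98) = 0.7271
σ(0.48) = 1/(1+e^-0.48) = 0.6177
result = [0.3705, 0.2108, 0.7271, 0.6177]

[0.3705, 0.2108, 0.7271, 0.6177]


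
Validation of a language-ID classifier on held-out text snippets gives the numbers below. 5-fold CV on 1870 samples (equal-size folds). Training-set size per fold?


Fold size = 1870/5 = 374
Training per fold = 1870 - 374 = 1496

1496


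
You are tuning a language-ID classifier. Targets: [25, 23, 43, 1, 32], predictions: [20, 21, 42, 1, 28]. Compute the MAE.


Absolute errors: |25-20|=5, |23-21|=2, |43-42|=1, |1-1|=0, |32-28|=4
Sum = 12
MAE = 12/5 = 12/5

12/5


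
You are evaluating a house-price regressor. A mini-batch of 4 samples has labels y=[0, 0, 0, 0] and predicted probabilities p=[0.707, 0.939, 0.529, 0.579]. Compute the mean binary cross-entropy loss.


L[0] = -ln(1-0.707) = -ln(0.293) = 1.2276
L[1] = -ln(1-0.939) = -ln(0.061) = 2.7969
L[2] = -ln(1-0.529) = -ln(0.471) = 0.7529
L[3] = -ln(1-0.579) = -ln(0.421) = 0.8651
mean = (1.2276 + 2.7969 + 0.7529 + 0.8651)/4 = 1.4106

1.4106


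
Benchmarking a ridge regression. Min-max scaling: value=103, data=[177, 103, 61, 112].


min=61, max=177
(103-61)/(177-61) = 42/116 = 0.3621

0.3621


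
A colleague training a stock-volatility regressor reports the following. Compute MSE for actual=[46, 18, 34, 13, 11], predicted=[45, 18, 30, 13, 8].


Squared errors: (46-45)²=1, (18-18)²=0, (34-30)²=16, (13-13)²=0, (11-8)²=9
Sum = 26
MSE = 26/5 = 26/5

26/5


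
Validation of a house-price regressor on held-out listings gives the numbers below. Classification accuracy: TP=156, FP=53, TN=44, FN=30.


Accuracy = (TP+TN)/(TP+TN+FP+FN)
= (156+44)/(283)
= 200/283 = 70.67%

70.67%


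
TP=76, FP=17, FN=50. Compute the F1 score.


Precision = 76/93 = 0.8172
Recall = 76/126 = 0.6032
F1 = 2·P·R/(P+R) = 2·TP/(2·TP+FP+FN) = 152/(152+17+50) = 152/219 = 0.6941

0.6941


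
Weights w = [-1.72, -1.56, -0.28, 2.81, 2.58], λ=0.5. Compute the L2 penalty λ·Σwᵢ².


‖w‖₂² = (-1.72)² + (-1.56)² + (-0.28)² + (2.81)² + (2.58)²
     = 2.9584 + 2.4336 + 0.0784 + 7.8961 + 6.6564
     = 20.0229
λ·‖w‖₂² = 0.5·20.0229 = 10.01145

10.01145


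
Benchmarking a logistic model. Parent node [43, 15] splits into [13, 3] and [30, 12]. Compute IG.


Parent = [43, 15], H_parent = 0.8247
H_left = 0.6962 (n=16), H_right = 0.8631 (n=42)
H_children = (16/58)·0.6962 + (42/58)·0.8631 = 0.8171
IG = 0.8247 - 0.8171 = 0.0076

0.0076


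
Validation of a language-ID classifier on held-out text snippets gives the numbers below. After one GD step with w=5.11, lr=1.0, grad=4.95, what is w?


w_new = w - α·∇
= 5.11 - 1.0·4.95
= 5.11 - 4.95
= 0.16

0.16


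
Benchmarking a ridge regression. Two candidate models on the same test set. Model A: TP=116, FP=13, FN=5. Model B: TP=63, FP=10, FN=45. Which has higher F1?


Model A: P=116/129=0.8992, R=116/121=0.9587, F1=2PR/(P+R)=2TP/(2TP+FP+FN)=232/250=0.928
Model B: P=63/73=0.863, R=63/108=0.5833, F1=2PR/(P+R)=2TP/(2TP+FP+FN)=126/181=0.6961
0.928 > 0.6961 → Model A

Model A


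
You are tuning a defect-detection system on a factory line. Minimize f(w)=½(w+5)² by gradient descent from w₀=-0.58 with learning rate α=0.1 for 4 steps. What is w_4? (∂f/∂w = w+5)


step 1: grad = -0.58+5 = 4.42; w = -0.58 - 0.1·(4.42) = -1.022
step 2: grad = -1.022+5 = 3.978; w = -1.022 - 0.1·(3.978) = -1.4198
step 3: grad = -1.4198+5 = 3.5802; w = -1.4198 - 0.1·(3.5802) = -1.77782
step 4: grad = -1.77782+5 = 3.22218; w = -1.77782 - 0.1·(3.22218) = -2.100038

-2.100038


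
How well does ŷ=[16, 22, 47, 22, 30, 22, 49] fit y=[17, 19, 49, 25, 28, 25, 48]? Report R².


ȳ = 30.1429
SS_res = Σ(y-ŷ)² = 37
SS_tot = Σ(y-ȳ)² = 1028.86
R² = 1 - SS_res/SS_tot = 1 - 0.036 = 0.964

0.964


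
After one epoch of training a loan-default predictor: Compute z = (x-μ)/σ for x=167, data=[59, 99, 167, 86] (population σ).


μ = 102.75, σ = 39.8019
z = (167 - 102.75)/39.8019 = 1.6142

1.6142


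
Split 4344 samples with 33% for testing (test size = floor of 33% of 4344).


Test = ⌊4344·33/100⌋ = 1433
Train = 4344 - 1433 = 2911

Train: 2911, Test: 1433


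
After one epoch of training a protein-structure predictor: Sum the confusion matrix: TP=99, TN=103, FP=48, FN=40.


Total = TP + TN + FP + FN
= 99 + 103 + 48 + 40
= 290
(Predicted positive: 147, predicted negative: 143)

290


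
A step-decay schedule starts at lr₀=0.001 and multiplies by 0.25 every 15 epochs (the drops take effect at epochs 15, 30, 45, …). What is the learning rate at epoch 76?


n_drops = ⌊76/15⌋ = 5
lr = 0.001·0.25^5 = 0.001·0.0009765625 = 0.0000009765625

0.0000009765625


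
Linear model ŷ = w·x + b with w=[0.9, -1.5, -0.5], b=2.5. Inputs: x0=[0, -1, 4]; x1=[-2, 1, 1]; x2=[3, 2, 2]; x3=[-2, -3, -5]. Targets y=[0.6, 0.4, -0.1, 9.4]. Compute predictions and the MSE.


ŷ0 = (0.9)·(0) + (-1.5)·(-1) + (-0.5)·(4) + 2.5 = 2.0
ŷ1 = (0.9)·(-2) + (-1.5)·(1) + (-0.5)·(1) + 2.5 = -1.3
ŷ2 = (0.9)·(3) + (-1.5)·(2) + (-0.5)·(2) + 2.5 = 1.2
ŷ3 = (0.9)·(-2) + (-1.5)·(-3) + (-0.5)·(-5) + 2.5 = 7.7
errors² = [1.96, 2.89, 1.69, 2.89]
MSE = 9.4300/4 = 2.3575

2.3575


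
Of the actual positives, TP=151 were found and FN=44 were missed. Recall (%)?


Recall = TP/(TP+FN)
= 151/(151+44)
= 151/195 = 77.44%

77.44%


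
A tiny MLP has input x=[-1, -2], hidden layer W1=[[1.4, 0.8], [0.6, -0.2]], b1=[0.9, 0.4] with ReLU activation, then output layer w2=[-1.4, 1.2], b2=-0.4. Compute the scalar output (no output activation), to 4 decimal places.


z1[0] = (1.4)·(-1) + (0.8)·(-2) + 0.9 = -2.1
z1[1] = (0.6)·(-1) + (-0.2)·(-2) + 0.4 = 0.2
h = ReLU(z1) = [0.0, 0.2]
output = (-1.4)·(0.0) + (1.2)·(0.2) - 0.4 = -0.16

-0.16


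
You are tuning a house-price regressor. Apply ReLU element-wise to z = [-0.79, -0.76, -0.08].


ReLU(-0.79) = max(0, -0.79) = 0.0
ReLU(-0.76) = max(0, -0.76) = 0.0
ReLU(-0.08) = max(0, -0.08) = 0.0
result = [0.0, 0.0, 0.0]

[0.0, 0.0, 0.0]


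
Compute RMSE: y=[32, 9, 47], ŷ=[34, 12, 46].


MSE = 14/3 = 4.6667
RMSE = √(14/3) = 2.1602

2.1602


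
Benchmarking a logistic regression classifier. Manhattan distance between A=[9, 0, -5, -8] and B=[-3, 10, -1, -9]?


d = |9+ 3| + |0-10| + |-5+ 1| + |-8+ 9|
  = 12 + 10 + 4 + 1
  = 27

27


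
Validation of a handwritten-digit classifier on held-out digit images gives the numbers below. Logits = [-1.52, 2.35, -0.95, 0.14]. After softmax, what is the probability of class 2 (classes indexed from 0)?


Exponentials: e^-1.52=0.2187, e^2.35=10.4856, e^-0.95=0.3867, e^0.14=1.1503
Sum = 12.2413
Softmax = [0.0179, 0.8566, 0.0316, 0.094]
p[2] = 0.3867/12.2413 = 0.0316

0.0316


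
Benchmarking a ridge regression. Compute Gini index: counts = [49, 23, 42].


Probabilities: [49/114, 23/114, 42/114] ≈ [0.4298, 0.2018, 0.3684]
Σpᵢ² = (2401 + 529 + 1764)/114² = 4694/12996
Gini = 1 - Σpᵢ² = 1 - 4694/12996 = 0.6388

0.6388


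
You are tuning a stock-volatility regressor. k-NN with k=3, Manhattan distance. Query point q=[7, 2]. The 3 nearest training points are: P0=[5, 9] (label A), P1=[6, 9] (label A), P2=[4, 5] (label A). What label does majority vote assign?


d(q,P0) = 9  (label A)
d(q,P1) = 8  (label A)
d(q,P2) = 6  (label A)
Votes: A=3, B=0
Majority → A

A


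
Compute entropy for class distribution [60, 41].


Probabilities: [60/101, 41/101] ≈ [0.5941, 0.4059]
H = -((60/101)·log₂(60/101) + (41/101)·log₂(41/101))
  = 0.9743 bits

0.9743 bits


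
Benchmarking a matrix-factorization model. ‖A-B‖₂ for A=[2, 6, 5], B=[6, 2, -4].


d = √((2-6)² + (6-2)² + (5+ 4)²)
  = √(16 + 16 + 81)
  = √113 = 10.6301

10.6301


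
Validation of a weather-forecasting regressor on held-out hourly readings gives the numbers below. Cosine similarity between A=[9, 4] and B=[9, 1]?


A·B = 9·9 + 4·1 = 85
‖A‖ = √97 = 9.8489, ‖B‖ = √82 = 9.0554
cos = 85/(√97·√82) = 85/√7954 = 0.9531

0.9531


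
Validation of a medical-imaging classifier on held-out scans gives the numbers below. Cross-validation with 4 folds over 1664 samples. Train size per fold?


Fold size = 1664/4 = 416
Training per fold = 1664 - 416 = 1248

1248


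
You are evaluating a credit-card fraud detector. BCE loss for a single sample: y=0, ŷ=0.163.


BCE = -[y·ln(p) + (1-y)·ln(1-p)]
= -0 - 1·ln(1-0.163)
= -ln(0.837) = 0.1779

0.1779


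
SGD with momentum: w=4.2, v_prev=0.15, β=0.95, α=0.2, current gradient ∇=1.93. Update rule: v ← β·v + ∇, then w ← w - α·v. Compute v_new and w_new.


v_new = 0.95·0.15 + 1.93 = 0.1425 + 1.93 = 2.0725
w_new = 4.2 - 0.2·2.0725 = 4.2 - 0.4145 = 3.7855

v_new=2.0725, w_new=3.7855


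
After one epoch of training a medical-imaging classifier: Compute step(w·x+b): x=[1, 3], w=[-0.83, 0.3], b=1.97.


z = (1)·(-0.83) + (3)·(0.3) + 1.97
  = 2.04
step(z) = 1 (z≥0)

1


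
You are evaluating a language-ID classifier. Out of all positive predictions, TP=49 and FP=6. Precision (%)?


Precision = TP/(TP+FP)
= 49/(49+6)
= 49/55 = 89.09%

89.09%


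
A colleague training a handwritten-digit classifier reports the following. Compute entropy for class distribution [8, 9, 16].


Probabilities: [8/33, 9/33, 16/33] ≈ [0.2424, 0.2727, 0.4848]
H = -((8/33)·log₂(8/33) + (9/33)·log₂(9/33) + (16/33)·log₂(16/33))
  = 1.5132 bits

1.5132 bits


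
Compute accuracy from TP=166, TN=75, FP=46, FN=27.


Accuracy = (TP+TN)/(TP+TN+FP+FN)
= (166+75)/(314)
= 241/314 = 76.75%

76.75%


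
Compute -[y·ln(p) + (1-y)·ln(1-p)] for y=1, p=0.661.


BCE = -[y·ln(p) + (1-y)·ln(1-p)]
= -1·ln(0.661) - 0
= -ln(0.661) = 0.414

0.414


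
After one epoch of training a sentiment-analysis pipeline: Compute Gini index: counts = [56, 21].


Probabilities: [56/77, 21/77] ≈ [0.7273, 0.2727]
Σpᵢ² = (3136 + 441)/77² = 3577/5929
Gini = 1 - Σpᵢ² = 1 - 3577/5929 = 0.3967

0.3967


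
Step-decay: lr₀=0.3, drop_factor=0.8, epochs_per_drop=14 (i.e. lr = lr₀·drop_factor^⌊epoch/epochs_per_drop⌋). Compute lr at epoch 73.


n_drops = ⌊73/14⌋ = 5
lr = 0.3·0.8^5 = 0.3·0.32768 = 0.098304

0.098304


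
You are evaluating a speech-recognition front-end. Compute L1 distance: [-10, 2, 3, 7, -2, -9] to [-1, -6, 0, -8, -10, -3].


d = |-10+ 1| + |2+ 6| + |3-0| + |7+ 8| + |-2+ 10| + |-9+ 3|
  = 9 + 8 + 3 + 15 + 8 + 6
  = 49

49


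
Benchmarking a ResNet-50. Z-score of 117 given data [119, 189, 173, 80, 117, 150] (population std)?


μ = 138, σ = 36.8239
z = (117 - 138)/36.8239 = -0.5703

-0.5703


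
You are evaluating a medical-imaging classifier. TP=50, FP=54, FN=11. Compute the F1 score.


Precision = 50/104 = 0.4808
Recall = 50/61 = 0.8197
F1 = 2·P·R/(P+R) = 2·TP/(2·TP+FP+FN) = 100/(100+54+11) = 100/165 = 0.6061

0.6061


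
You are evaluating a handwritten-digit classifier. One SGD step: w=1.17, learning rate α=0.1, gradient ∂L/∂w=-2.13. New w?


w_new = w - α·∇
= 1.17 - 0.1·-2.13
= 1.17 + 0.213
= 1.383

1.383


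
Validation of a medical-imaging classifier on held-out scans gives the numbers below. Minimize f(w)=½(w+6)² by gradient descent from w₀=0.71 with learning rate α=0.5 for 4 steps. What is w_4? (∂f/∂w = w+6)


step 1: grad = 0.71+6 = 6.71; w = 0.71 - 0.5·(6.71) = -2.645
step 2: grad = -2.645+6 = 3.355; w = -2.645 - 0.5·(3.355) = -4.3225
step 3: grad = -4.3225+6 = 1.6775; w = -4.3225 - 0.5·(1.6775) = -5.16125
step 4: grad = -5.16125+6 = 0.83875; w = -5.16125 - 0.5·(0.83875) = -5.580625

-5.580625


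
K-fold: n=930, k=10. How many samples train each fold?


Fold size = 930/10 = 93
Training per fold = 930 - 93 = 837

837


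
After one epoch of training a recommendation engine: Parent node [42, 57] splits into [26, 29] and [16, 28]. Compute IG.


Parent = [42, 57], H_parent = 0.9834
H_left = 0.9979 (n=55), H_right = 0.9457 (n=44)
H_children = (55/99)·0.9979 + (44/99)·0.9457 = 0.9747
IG = 0.9834 - 0.9747 = 0.0087

0.0087


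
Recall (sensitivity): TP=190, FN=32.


Recall = TP/(TP+FN)
= 190/(190+32)
= 190/222 = 85.59%

85.59%


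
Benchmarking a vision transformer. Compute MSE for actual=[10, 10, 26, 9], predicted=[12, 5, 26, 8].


Squared errors: (10-12)²=4, (10-5)²=25, (26-26)²=0, (9-8)²=1
Sum = 30
MSE = 30/4 = 15/2

15/2


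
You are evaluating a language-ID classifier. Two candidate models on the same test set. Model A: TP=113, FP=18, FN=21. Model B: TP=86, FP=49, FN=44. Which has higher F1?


Model A: P=113/131=0.8626, R=113/134=0.8433, F1=2PR/(P+R)=2TP/(2TP+FP+FN)=226/265=0.8528
Model B: P=86/135=0.637, R=86/130=0.6615, F1=2PR/(P+R)=2TP/(2TP+FP+FN)=172/265=0.6491
0.8528 > 0.6491 → Model A

Model A


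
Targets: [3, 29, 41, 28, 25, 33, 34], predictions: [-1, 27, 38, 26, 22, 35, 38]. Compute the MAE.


Absolute errors: |3+ 1|=4, |29-27|=2, |41-38|=3, |28-26|=2, |25-22|=3, |33-35|=2, |34-38|=4
Sum = 20
MAE = 20/7 = 20/7

20/7


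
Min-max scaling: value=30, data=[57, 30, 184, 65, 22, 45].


min=22, max=184
(30-22)/(184-22) = 8/162 = 0.0494

0.0494


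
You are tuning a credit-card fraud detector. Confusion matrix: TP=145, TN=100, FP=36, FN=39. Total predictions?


Total = TP + TN + FP + FN
= 145 + 100 + 36 + 39
= 320
(Predicted positive: 181, predicted negative: 139)

320


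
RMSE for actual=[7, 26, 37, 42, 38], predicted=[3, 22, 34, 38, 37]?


MSE = 58/5 = 11.6
RMSE = √(58/5) = 3.4059

3.4059


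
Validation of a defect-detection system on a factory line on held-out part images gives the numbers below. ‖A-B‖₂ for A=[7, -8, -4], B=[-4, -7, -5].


d = √((7+ 4)² + (-8+ 7)² + (-4+ 5)²)
  = √(121 + 1 + 1)
  = √123 = 11.0905

11.0905


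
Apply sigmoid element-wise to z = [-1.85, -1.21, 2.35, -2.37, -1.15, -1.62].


σ(-1.85) = 1/(1+e^1.85) = 0.1359
σ(-1.21) = 1/(1+e^1.21) = 0.2297
σ(2.35) = 1/(1+e^-2.35) = 0.9129
σ(-2.37) = 1/(1+e^2.37) = 0.0855
σ(-1.15) = 1/(1+e^1.15) = 0.2405
σ(-1.62) = 1/(1+e^1.62) = 0.1652
result = [0.1359, 0.2297, 0.9129, 0.0855, 0.2405, 0.1652]

[0.1359, 0.2297, 0.9129, 0.0855, 0.2405, 0.1652]


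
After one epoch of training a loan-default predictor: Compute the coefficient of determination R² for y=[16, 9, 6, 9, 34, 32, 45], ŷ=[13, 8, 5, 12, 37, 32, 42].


ȳ = 21.5714
SS_res = Σ(y-ŷ)² = 38
SS_tot = Σ(y-ȳ)² = 1401.71
R² = 1 - SS_res/SS_tot = 1 - 0.0271 = 0.9729

0.9729


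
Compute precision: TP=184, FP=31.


Precision = TP/(TP+FP)
= 184/(184+31)
= 184/215 = 85.58%

85.58%


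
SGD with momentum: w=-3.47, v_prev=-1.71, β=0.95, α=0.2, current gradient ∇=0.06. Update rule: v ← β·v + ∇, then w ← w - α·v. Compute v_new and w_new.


v_new = 0.95·-1.71 + 0.06 = -1.6245 + 0.06 = -1.5645
w_new = -3.47 - 0.2·-1.5645 = -3.47 + 0.3129 = -3.1571

v_new=-1.5645, w_new=-3.1571


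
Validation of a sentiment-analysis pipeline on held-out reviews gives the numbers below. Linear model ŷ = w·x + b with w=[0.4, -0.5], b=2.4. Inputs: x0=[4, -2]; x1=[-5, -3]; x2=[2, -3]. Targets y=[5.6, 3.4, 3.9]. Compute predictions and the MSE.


ŷ0 = (0.4)·(4) + (-0.5)·(-2) + 2.4 = 5.0
ŷ1 = (0.4)·(-5) + (-0.5)·(-3) + 2.4 = 1.9
ŷ2 = (0.4)·(2) + (-0.5)·(-3) + 2.4 = 4.7
errors² = [0.36, 2.25, 0.64]
MSE = 3.2500/3 = 1.0833

1.0833


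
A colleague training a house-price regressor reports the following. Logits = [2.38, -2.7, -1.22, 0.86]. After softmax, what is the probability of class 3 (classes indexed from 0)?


Exponentials: e^2.38=10.8049, e^-2.7=0.0672, e^-1.22=0.2952, e^0.86=2.3632
Sum = 13.5305
Softmax = [0.7986, 0.005, 0.0218, 0.1747]
p[3] = 2.3632/13.5305 = 0.1747

0.1747


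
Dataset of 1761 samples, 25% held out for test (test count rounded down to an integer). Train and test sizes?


Test = ⌊1761·25/100⌋ = 440
Train = 1761 - 440 = 1321

Train: 1321, Test: 440


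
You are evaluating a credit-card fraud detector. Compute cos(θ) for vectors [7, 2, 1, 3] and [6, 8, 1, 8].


A·B = 7·6 + 2·8 + 1·1 + 3·8 = 83
‖A‖ = √63 = 7.9373, ‖B‖ = √165 = 12.8452
cos = 83/(√63·√165) = 83/√10395 = 0.8141

0.8141


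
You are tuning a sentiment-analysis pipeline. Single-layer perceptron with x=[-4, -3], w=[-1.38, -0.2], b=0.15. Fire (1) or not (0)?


z = (-4)·(-1.38) + (-3)·(-0.2) + 0.15
  = 6.27
step(z) = 1 (z≥0)

1


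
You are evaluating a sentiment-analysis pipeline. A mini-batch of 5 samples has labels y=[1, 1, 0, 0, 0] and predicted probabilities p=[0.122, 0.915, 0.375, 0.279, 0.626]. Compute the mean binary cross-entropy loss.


L[0] = -ln(0.122) = 2.1037
L[1] = -ln(0.915) = 0.0888
L[2] = -ln(1-0.375) = -ln(0.625) = 0.47
L[3] = -ln(1-0.279) = -ln(0.721) = 0.3271
L[4] = -ln(1-0.626) = -ln(0.374) = 0.9835
mean = (2.1037 + 0.0888 + 0.47 + 0.3271 + 0.9835)/5 = 0.7946

0.7946


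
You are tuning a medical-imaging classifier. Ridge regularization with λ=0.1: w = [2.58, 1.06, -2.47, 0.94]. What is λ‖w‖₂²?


‖w‖₂² = (2.58)² + (1.06)² + (-2.47)² + (0.94)²
     = 6.6564 + 1.1236 + 6.1009 + 0.8836
     = 14.7645
λ·‖w‖₂² = 0.1·14.7645 = 1.47645

1.47645


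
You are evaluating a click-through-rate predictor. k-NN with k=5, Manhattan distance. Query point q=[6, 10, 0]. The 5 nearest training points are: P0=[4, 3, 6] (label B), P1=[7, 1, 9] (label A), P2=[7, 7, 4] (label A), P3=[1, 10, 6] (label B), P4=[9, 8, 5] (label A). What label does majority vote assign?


d(q,P0) = 15  (label B)
d(q,P1) = 19  (label A)
d(q,P2) = 8  (label A)
d(q,P3) = 11  (label B)
d(q,P4) = 10  (label A)
Votes: A=3, B=2
Majority → A

A


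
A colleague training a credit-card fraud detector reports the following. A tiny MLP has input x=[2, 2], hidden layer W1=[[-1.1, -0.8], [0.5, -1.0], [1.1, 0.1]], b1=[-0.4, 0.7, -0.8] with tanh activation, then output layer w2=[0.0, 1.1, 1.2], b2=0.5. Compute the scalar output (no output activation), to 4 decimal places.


z1[0] = (-1.1)·(2) + (-0.8)·(2) - 0.4 = -4.2
z1[1] = (0.5)·(2) + (-1.0)·(2) + 0.7 = -0.3
z1[2] = (1.1)·(2) + (0.1)·(2) - 0.8 = 1.6
h = tanh(z1) = [-0.9996, -0.2913, 0.9217]
output = (0.0)·(-0.9996) + (1.1)·(-0.2913) + (1.2)·(0.9217) + 0.5 = 1.2856

1.2856


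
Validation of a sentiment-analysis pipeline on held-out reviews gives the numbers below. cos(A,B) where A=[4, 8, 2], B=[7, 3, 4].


A·B = 4·7 + 8·3 + 2·4 = 60
‖A‖ = √84 = 9.1652, ‖B‖ = √74 = 8.6023
cos = 60/(√84·√74) = 60/√6216 = 0.761

0.761


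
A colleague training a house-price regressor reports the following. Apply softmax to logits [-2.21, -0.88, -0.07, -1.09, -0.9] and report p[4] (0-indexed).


Exponentials: e^-2.21=0.1097, e^-0.88=0.4148, e^-0.07=0.9324, e^-1.09=0.3362, e^-0.9=0.4066
Sum = 2.1997
Softmax = [0.0499, 0.1886, 0.4239, 0.1528, 0.1848]
p[4] = 0.4066/2.1997 = 0.1848

0.1848


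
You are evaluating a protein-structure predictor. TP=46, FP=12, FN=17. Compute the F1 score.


Precision = 46/58 = 0.7931
Recall = 46/63 = 0.7302
F1 = 2·P·R/(P+R) = 2·TP/(2·TP+FP+FN) = 92/(92+12+17) = 92/121 = 0.7603

0.7603


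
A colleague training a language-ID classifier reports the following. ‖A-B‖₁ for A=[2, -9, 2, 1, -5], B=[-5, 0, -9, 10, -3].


d = |2+ 5| + |-9-0| + |2+ 9| + |1-10| + |-5+ 3|
  = 7 + 9 + 11 + 9 + 2
  = 38

38


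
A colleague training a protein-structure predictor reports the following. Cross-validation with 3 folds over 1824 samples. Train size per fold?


Fold size = 1824/3 = 608
Training per fold = 1824 - 608 = 1216

1216


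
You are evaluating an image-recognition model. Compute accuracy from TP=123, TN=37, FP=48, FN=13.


Accuracy = (TP+TN)/(TP+TN+FP+FN)
= (123+37)/(221)
= 160/221 = 72.4%

72.4%


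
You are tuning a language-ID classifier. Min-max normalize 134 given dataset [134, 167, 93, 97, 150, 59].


min=59, max=167
(134-59)/(167-59) = 75/108 = 0.6944

0.6944


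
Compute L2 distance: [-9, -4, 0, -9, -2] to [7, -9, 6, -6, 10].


d = √((-9-7)² + (-4+ 9)² + (0-6)² + (-9+ 6)² + (-2-10)²)
  = √(256 + 25 + 36 + 9 + 144)
  = √470 = 21.6795

21.6795


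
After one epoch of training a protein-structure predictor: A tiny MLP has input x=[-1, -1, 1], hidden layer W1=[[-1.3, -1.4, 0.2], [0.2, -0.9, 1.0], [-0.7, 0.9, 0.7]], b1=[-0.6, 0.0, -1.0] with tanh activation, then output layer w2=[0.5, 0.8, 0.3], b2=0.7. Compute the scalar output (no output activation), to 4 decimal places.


z1[0] = (-1.3)·(-1) + (-1.4)·(-1) + (0.2)·(1) - 0.6 = 2.3
z1[1] = (0.2)·(-1) + (-0.9)·(-1) + (1.0)·(1) + 0.0 = 1.7
z1[2] = (-0.7)·(-1) + (0.9)·(-1) + (0.7)·(1) - 1.0 = -0.5
h = tanh(z1) = [0.9801, 0.9354, -0.4621]
output = (0.5)·(0.9801) + (0.8)·(0.9354) + (0.3)·(-0.4621) + 0.7 = 1.7997

1.7997


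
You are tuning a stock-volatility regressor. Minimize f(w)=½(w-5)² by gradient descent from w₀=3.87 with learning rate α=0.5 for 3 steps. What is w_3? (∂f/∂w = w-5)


step 1: grad = 3.87-5 = -1.13; w = 3.87 - 0.5·(-1.13) = 4.435
step 2: grad = 4.435-5 = -0.565; w = 4.435 - 0.5·(-0.565) = 4.7175
step 3: grad = 4.7175-5 = -0.2825; w = 4.7175 - 0.5·(-0.2825) = 4.85875

4.85875


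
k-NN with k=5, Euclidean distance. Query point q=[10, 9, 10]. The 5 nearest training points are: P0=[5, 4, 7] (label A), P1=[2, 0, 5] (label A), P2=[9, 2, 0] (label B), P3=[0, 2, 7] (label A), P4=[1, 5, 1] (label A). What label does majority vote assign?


d(q,P0) = 7.6811  (label A)
d(q,P1) = 13.0384  (label A)
d(q,P2) = 12.2474  (label B)
d(q,P3) = 12.5698  (label A)
d(q,P4) = 13.3417  (label A)
Votes: A=4, B=1
Majority → A

A


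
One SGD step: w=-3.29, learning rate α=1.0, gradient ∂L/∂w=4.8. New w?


w_new = w - α·∇
= -3.29 - 1.0·4.8
= -3.29 - 4.8
= -8.09

-8.09


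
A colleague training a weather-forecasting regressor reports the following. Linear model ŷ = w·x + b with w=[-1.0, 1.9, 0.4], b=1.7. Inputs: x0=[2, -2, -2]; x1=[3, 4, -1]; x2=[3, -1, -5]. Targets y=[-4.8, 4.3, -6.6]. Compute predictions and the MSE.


ŷ0 = (-1.0)·(2) + (1.9)·(-2) + (0.4)·(-2) + 1.7 = -4.9
ŷ1 = (-1.0)·(3) + (1.9)·(4) + (0.4)·(-1) + 1.7 = 5.9
ŷ2 = (-1.0)·(3) + (1.9)·(-1) + (0.4)·(-5) + 1.7 = -5.2
errors² = [0.01, 2.56, 1.96]
MSE = 4.5300/3 = 1.51

1.51


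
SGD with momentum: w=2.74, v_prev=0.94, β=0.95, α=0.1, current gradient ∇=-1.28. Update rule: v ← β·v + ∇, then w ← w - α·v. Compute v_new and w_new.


v_new = 0.95·0.94 - 1.28 = 0.893 - 1.28 = -0.387
w_new = 2.74 - 0.1·-0.387 = 2.74 + 0.0387 = 2.7787

v_new=-0.387, w_new=2.7787


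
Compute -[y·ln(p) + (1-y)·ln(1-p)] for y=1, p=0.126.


BCE = -[y·ln(p) + (1-y)·ln(1-p)]
= -1·ln(0.126) - 0
= -ln(0.126) = 2.0715

2.0715
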